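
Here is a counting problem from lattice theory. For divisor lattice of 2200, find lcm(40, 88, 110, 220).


In a divisor lattice, join = lcm (least common multiple).
Compute lcm iteratively: start with first element, then lcm(current, next).
Elements: [40, 88, 110, 220]
lcm(40,88) = 440
lcm(440,110) = 440
lcm(440,220) = 440
Final lcm = 440


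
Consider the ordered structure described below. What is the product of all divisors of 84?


Divisors of 84: [1, 2, 3, 4, 6, 7, 12, 14, 21, 28, 42, 84]
Product = n^(d(n)/2) = 84^(12/2)
Product = 351298031616


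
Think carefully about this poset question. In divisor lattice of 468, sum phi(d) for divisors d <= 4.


Divisors of 468 up to 4: [1, 2, 3, 4]
phi values: [1, 1, 2, 2]
Sum = 6


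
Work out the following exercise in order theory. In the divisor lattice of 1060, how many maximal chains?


A maximal chain goes from the minimum element to a maximal element via cover relations.
Counting all min-to-max paths in the cover graph.
Total maximal chains: 12


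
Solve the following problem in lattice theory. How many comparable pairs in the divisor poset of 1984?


A comparable pair {a,b} has a < b or b < a in the order.
Count unordered pairs where one element is strictly below the other.
Examples: {1,2}, {1,4}, {1,8}, {1,16}, ...
Total comparable pairs: 70


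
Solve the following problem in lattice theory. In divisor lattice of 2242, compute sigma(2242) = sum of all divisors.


sigma(n) = sum of divisors.
Divisors of 2242: [1, 2, 19, 38, 59, 118, 1121, 2242]
Sum = 3600


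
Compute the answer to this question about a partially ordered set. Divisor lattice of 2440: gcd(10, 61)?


Meet=gcd.
gcd(10,61)=1


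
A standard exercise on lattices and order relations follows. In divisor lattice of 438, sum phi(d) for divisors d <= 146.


Divisors of 438 up to 146: [1, 2, 3, 6, 73, 146]
phi values: [1, 1, 2, 2, 72, 72]
Sum = 150


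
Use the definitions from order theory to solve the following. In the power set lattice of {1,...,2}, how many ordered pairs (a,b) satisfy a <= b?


The order relation is {(a,b) : a <= b}, reflexive so it includes (a,a).
Examples: ({},{}), ({},{1,2}), ({},{1}), ({},{2}), ({1,2},{1,2}), ...
Total ordered pairs: 9


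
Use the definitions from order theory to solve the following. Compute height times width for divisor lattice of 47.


Height = length of longest chain minus 1; width = size of largest antichain.
A maximum chain: 1 | 47  (height 1).
A maximum antichain: {1}  (width 1).
Product = 1 * 1 = 1


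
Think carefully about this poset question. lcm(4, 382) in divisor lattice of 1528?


Join=lcm.
gcd(4,382)=2
lcm=764


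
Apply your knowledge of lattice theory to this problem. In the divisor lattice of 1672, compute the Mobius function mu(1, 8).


In a divisor lattice, mu(a,b) = mu(b/a) where mu is the classical Mobius function.
b/a = 8/1 = 8
Prime factorization of 8: primes [2]
8 is not squarefree, so mu(8) = 0


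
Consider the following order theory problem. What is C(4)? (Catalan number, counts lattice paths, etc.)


C(n) = C(2n, n) / (n+1).
C(8, 4) = 70
C(4) = 70 / 5 = 14


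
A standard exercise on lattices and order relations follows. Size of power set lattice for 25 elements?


Power set = 2^n.
2^25 = 33554432


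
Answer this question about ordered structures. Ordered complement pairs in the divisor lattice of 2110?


Complement pair (a,b): a meet b = bottom, a join b = top.
Here: gcd(a,b)=1 and lcm(a,b)=2110, i.e. a*b=2110 with a,b coprime.
Pairs found: (1,2110), (2,1055), (5,422), (10,211), ... (4 more)
Total ordered pairs: 8


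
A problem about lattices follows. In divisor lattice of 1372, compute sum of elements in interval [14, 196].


Interval [14,196] in divisors of 1372: [14, 28, 98, 196]
Sum = 336


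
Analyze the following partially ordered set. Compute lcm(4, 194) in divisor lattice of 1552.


In a divisor lattice, join = lcm (least common multiple).
gcd(4,194) = 2
lcm(4,194) = 4*194/gcd = 776/2 = 388


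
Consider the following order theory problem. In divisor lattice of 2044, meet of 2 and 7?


In a divisor lattice, meet = gcd (greatest common divisor).
By Euclidean algorithm or factoring: gcd(2,7) = 1


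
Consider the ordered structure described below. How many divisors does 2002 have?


Divisors of 2002: [1, 2, 7, 11, 13, 14, 22, 26, 77, 91, 143, 154, 182, 286, 1001, 2002]
Count: 16


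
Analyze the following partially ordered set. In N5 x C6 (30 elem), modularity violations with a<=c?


Modular law: if a <= c then a v (b ^ c) = (a v b) ^ c.
Check all triples (a,b,c) with a <= c among 30 elements.
  e.g. a=(a,0), b=(c,0), c=(b,0): lhs=(a,0) != rhs=(b,0)
  e.g. a=(a,0), b=(c,1), c=(b,0): lhs=(a,0) != rhs=(b,0)
Total violating triples: 126


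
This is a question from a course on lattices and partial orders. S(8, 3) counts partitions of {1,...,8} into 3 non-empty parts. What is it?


S(n,k) = k*S(n-1,k) + S(n-1,k-1).
S(7,3) = 301, S(7,2) = 63
S(8,3) = 3*301 + 63 = 903 + 63
S(8,3) = 966


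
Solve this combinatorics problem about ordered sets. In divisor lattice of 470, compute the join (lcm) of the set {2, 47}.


In a divisor lattice, join = lcm (least common multiple).
Compute lcm iteratively: start with first element, then lcm(current, next).
Elements: [2, 47]
lcm(2,47) = 94
Final lcm = 94


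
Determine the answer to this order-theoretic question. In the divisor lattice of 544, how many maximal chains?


A maximal chain goes from the minimum element to a maximal element via cover relations.
Counting all min-to-max paths in the cover graph.
Total maximal chains: 6


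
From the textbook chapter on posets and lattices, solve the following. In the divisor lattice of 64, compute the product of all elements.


Divisors of 64: [1, 2, 4, 8, 16, 32, 64]
Product = n^(d(n)/2) = 64^(7/2)
Product = 2097152


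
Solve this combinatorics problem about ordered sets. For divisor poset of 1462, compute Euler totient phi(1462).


phi(n) = n * prod_{p|n} (1 - 1/p).
Prime divisors of 1462: [2, 17, 43]
phi(1462) = 1462 * (1 - 1/2) * (1 - 1/17) * (1 - 1/43)
phi(1462) = 672


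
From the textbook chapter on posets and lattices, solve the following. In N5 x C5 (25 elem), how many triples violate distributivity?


Distributive law: a ^ (b v c) = (a ^ b) v (a ^ c).
Check all 25^3 = 15625 ordered triples (a,b,c).
  e.g. a=(b,0), b=(a,0), c=(c,0): lhs=(b,0) != rhs=(a,0)
  e.g. a=(b,0), b=(a,0), c=(c,1): lhs=(b,0) != rhs=(a,0)
Total violating triples: 250


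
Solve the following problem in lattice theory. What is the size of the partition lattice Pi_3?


B(n) = number of set partitions of an n-element set.
B(n) satisfies the recurrence: B(n+1) = sum_k C(n,k)*B(k).
B(3) = 5


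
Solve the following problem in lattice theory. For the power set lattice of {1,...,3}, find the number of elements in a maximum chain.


A chain is a totally ordered subset; we count the number of elements in a maximum chain.
Compute, for each element x, the size of the longest chain ending at x:
  {}: 1
  {1}: 2
  {2}: 2
  {3}: 2
  {1,2}: 3
  {1,3}: 3
  ...
A maximum chain: {} < {1} < {1,2} < {1,2,3}
Number of elements in the longest chain: 4


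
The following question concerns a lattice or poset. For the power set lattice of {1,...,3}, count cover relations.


A cover relation a -< b holds when a < b with no c strictly between.
Cover relations:
  {} -< {1}
  {} -< {2}
  {} -< {3}
  {1} -< {1,2}
  {1} -< {1,3}
  {2} -< {1,2}
  {2} -< {2,3}
  {3} -< {1,3}
  ...4 more
Total: 12


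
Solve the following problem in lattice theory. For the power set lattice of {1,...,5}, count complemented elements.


An element a is complemented if some b has a meet b = bottom, a join b = top.
every subset A has complement S\A, so all elements are complemented.
Complemented elements: {}, {1}, {2}, {3}, {4}, {5}, ... (26 more)
Count: 32


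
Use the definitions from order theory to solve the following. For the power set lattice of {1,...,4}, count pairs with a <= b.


The order relation is {(a,b) : a <= b}, reflexive so it includes (a,a).
Examples: ({},{}), ({},{1,2}), ({},{1,2,3}), ({},{1,2,3,4}), ({},{1,2,4}), ...
Total ordered pairs: 81


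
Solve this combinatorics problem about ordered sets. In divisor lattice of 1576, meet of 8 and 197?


In a divisor lattice, meet = gcd (greatest common divisor).
By Euclidean algorithm or factoring: gcd(8,197) = 1


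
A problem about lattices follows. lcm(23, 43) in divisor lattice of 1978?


Join=lcm.
gcd(23,43)=1
lcm=989


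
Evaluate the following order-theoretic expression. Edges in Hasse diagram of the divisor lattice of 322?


A cover relation a -< b holds when a < b with no c strictly between.
Cover relations:
  1 -< 2
  1 -< 7
  1 -< 23
  2 -< 14
  2 -< 46
  7 -< 14
  7 -< 161
  14 -< 322
  ...4 more
Total: 12


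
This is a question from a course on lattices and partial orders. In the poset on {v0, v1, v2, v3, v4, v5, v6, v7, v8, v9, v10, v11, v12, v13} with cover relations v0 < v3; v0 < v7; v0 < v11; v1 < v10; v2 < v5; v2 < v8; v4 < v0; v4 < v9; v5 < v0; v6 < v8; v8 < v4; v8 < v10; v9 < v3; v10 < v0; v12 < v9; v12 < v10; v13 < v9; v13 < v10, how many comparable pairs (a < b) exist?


A comparable pair {a,b} has a < b or b < a in the order.
Count unordered pairs where one element is strictly below the other.
Examples: {v0,v1}, {v0,v2}, {v0,v3}, {v0,v4}, ...
Total comparable pairs: 58


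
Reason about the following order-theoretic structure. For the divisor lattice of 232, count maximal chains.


A maximal chain goes from the minimum element to a maximal element via cover relations.
Counting all min-to-max paths in the cover graph.
Total maximal chains: 4


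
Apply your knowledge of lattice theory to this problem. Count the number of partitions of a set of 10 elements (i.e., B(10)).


B(n) = number of set partitions of an n-element set.
B(n) satisfies the recurrence: B(n+1) = sum_k C(n,k)*B(k).
B(10) = 115975


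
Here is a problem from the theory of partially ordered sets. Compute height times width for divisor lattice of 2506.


Height = length of longest chain minus 1; width = size of largest antichain.
A maximum chain: 1 | 179 | 1253 | 2506  (height 3).
A maximum antichain: {2, 7, 179}  (width 3).
Product = 3 * 3 = 9


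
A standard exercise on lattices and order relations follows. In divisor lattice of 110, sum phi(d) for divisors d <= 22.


Divisors of 110 up to 22: [1, 2, 5, 10, 11, 22]
phi values: [1, 1, 4, 4, 10, 10]
Sum = 30


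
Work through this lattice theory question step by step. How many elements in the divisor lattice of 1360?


Divisors of 1360: [1, 2, 4, 5, 8, 10, 16, 17, 20, 34, 40, 68, 80, 85, 136, 170, 272, 340, 680, 1360]
Count: 20


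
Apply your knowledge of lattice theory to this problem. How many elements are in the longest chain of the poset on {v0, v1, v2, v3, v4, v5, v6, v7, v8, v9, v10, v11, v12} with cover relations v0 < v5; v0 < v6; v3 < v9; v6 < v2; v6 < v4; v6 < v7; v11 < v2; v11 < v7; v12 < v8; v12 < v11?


A chain is a totally ordered subset; we count the number of elements in a maximum chain.
Compute, for each element x, the size of the longest chain ending at x:
  v0: 1
  v1: 1
  v3: 1
  v10: 1
  v12: 1
  v5: 2
  ...
A maximum chain: v0 < v6 < v2
Number of elements in the longest chain: 3


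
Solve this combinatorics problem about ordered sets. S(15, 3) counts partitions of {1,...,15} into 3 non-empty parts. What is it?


S(n,k) = k*S(n-1,k) + S(n-1,k-1).
S(14,3) = 788970, S(14,2) = 8191
S(15,3) = 3*788970 + 8191 = 2366910 + 8191
S(15,3) = 2375101


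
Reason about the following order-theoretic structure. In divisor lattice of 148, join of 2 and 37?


In a divisor lattice, join = lcm (least common multiple).
gcd(2,37) = 1
lcm(2,37) = 2*37/gcd = 74/1 = 74


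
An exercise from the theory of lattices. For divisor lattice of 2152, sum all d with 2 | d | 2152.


Interval [2,2152] in divisors of 2152: [2, 4, 8, 538, 1076, 2152]
Sum = 3780


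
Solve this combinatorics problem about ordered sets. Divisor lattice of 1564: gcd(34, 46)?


Meet=gcd.
gcd(34,46)=2


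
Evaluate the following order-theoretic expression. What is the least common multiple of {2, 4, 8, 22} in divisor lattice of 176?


In a divisor lattice, join = lcm (least common multiple).
Compute lcm iteratively: start with first element, then lcm(current, next).
Elements: [2, 4, 8, 22]
lcm(2,4) = 4
lcm(4,8) = 8
lcm(8,22) = 88
Final lcm = 88


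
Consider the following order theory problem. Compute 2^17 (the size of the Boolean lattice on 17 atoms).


Power set = 2^n.
2^17 = 131072


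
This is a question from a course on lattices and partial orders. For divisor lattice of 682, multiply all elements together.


Divisors of 682: [1, 2, 11, 22, 31, 62, 341, 682]
Product = n^(d(n)/2) = 682^(8/2)
Product = 216340335376


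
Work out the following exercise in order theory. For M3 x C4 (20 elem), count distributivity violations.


Distributive law: a ^ (b v c) = (a ^ b) v (a ^ c).
Check all 20^3 = 8000 ordered triples (a,b,c).
  e.g. a=(a1,0), b=(a2,0), c=(a3,0): lhs=(a1,0) != rhs=(0,0)
  e.g. a=(a1,0), b=(a2,0), c=(a3,1): lhs=(a1,0) != rhs=(0,0)
Total violating triples: 384


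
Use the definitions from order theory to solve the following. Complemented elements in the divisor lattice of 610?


An element a is complemented if some b has a meet b = bottom, a join b = top.
a is complemented iff gcd(a, n/a)=1, i.e. a is a unitary divisor of 610.
Complemented elements: 1, 2, 5, 10, 61, 122, ... (2 more)
Count: 8


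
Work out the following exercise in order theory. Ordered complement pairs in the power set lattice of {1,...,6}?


Complement pair (a,b): a meet b = bottom, a join b = top.
Here: A intersect B = {} and A union B = {1,...,6}.
Pairs found: ({},{1,2,3,4,5,6}), ({1},{2,3,4,5,6}), ({2},{1,3,4,5,6}), ({3},{1,2,4,5,6}), ... (60 more)
Total ordered pairs: 64


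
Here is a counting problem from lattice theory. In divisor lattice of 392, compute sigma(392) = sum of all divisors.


sigma(n) = sum of divisors.
Divisors of 392: [1, 2, 4, 7, 8, 14, 28, 49, 56, 98, 196, 392]
Sum = 855


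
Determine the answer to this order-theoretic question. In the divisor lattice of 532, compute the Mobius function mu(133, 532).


In a divisor lattice, mu(a,b) = mu(b/a) where mu is the classical Mobius function.
b/a = 532/133 = 4
Prime factorization of 4: primes [2]
4 is not squarefree, so mu(4) = 0


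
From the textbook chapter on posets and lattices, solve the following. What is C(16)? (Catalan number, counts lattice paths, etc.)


C(n) = C(2n, n) / (n+1).
C(32, 16) = 601080390
C(16) = 601080390 / 17 = 35357670


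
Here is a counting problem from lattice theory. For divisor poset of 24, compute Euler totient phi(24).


phi(n) = n * prod_{p|n} (1 - 1/p).
Prime divisors of 24: [2, 3]
phi(24) = 24 * (1 - 1/2) * (1 - 1/3)
phi(24) = 8


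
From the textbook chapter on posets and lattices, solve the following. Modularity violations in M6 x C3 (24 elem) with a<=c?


Modular law: if a <= c then a v (b ^ c) = (a v b) ^ c.
Check all triples (a,b,c) with a <= c among 24 elements.
This lattice is modular (diamonds M_m and their chain-products are modular).
Total violating triples: 0


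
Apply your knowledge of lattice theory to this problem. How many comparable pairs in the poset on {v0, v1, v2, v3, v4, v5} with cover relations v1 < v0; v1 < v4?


A comparable pair {a,b} has a < b or b < a in the order.
Count unordered pairs where one element is strictly below the other.
Examples: {v0,v1}, {v1,v4}
Total comparable pairs: 2


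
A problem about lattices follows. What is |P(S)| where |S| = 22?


Power set = 2^n.
2^22 = 4194304


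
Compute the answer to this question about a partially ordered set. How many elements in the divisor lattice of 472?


Divisors of 472: [1, 2, 4, 8, 59, 118, 236, 472]
Count: 8


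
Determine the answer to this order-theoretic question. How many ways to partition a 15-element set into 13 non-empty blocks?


S(n,k) = k*S(n-1,k) + S(n-1,k-1).
S(14,13) = 91, S(14,12) = 3367
S(15,13) = 13*91 + 3367 = 1183 + 3367
S(15,13) = 4550


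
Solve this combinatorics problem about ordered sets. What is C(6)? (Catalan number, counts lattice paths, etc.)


C(n) = C(2n, n) / (n+1).
C(12, 6) = 924
C(6) = 924 / 7 = 132


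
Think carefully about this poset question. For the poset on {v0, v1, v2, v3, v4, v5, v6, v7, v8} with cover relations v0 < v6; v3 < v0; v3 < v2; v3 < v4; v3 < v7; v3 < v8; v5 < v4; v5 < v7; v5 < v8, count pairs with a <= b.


The order relation is {(a,b) : a <= b}, reflexive so it includes (a,a).
Examples: (v0,v0), (v0,v6), (v1,v1), (v2,v2), (v3,v0), ...
Total ordered pairs: 19


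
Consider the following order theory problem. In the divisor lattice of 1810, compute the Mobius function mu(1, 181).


In a divisor lattice, mu(a,b) = mu(b/a) where mu is the classical Mobius function.
b/a = 181/1 = 181
Prime factorization of 181: primes [181]
181 is squarefree with 1 prime factor(s), so mu(181) = (-1)^1 = -1


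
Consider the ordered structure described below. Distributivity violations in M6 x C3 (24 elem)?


Distributive law: a ^ (b v c) = (a ^ b) v (a ^ c).
Check all 24^3 = 13824 ordered triples (a,b,c).
  e.g. a=(a1,0), b=(a2,0), c=(a3,0): lhs=(a1,0) != rhs=(0,0)
  e.g. a=(a1,0), b=(a2,0), c=(a3,1): lhs=(a1,0) != rhs=(0,0)
Total violating triples: 3240


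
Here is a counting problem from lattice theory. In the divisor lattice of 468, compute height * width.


Height = length of longest chain minus 1; width = size of largest antichain.
A maximum chain: 1 | 13 | 39 | 117 | 234 | 468  (height 5).
A maximum antichain: {4, 6, 9, 26, 39}  (width 5).
Product = 5 * 5 = 25


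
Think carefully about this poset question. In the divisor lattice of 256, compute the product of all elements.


Divisors of 256: [1, 2, 4, 8, 16, 32, 64, 128, 256]
Product = n^(d(n)/2) = 256^(9/2)
Product = 68719476736


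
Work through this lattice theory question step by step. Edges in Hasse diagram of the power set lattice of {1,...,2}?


A cover relation a -< b holds when a < b with no c strictly between.
Cover relations:
  {} -< {1}
  {} -< {2}
  {1} -< {1,2}
  {2} -< {1,2}
Total: 4


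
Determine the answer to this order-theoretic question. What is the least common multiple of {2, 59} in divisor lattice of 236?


In a divisor lattice, join = lcm (least common multiple).
Compute lcm iteratively: start with first element, then lcm(current, next).
Elements: [2, 59]
lcm(2,59) = 118
Final lcm = 118


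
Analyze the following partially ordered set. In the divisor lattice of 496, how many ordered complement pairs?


Complement pair (a,b): a meet b = bottom, a join b = top.
Here: gcd(a,b)=1 and lcm(a,b)=496, i.e. a*b=496 with a,b coprime.
Pairs found: (1,496), (16,31), (31,16), (496,1)
Total ordered pairs: 4


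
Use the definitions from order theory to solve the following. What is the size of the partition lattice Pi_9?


B(n) = number of set partitions of an n-element set.
B(n) satisfies the recurrence: B(n+1) = sum_k C(n,k)*B(k).
B(9) = 21147


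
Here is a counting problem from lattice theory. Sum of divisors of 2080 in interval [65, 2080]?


Interval [65,2080] in divisors of 2080: [65, 130, 260, 520, 1040, 2080]
Sum = 4095


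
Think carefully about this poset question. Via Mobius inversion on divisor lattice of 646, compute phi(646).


phi(n) = n * prod_{p|n} (1 - 1/p).
Prime divisors of 646: [2, 17, 19]
phi(646) = 646 * (1 - 1/2) * (1 - 1/17) * (1 - 1/19)
phi(646) = 288


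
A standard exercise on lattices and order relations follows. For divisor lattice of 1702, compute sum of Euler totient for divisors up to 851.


Divisors of 1702 up to 851: [1, 2, 23, 37, 46, 74, 851]
phi values: [1, 1, 22, 36, 22, 36, 792]
Sum = 910


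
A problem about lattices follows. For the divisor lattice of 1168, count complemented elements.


An element a is complemented if some b has a meet b = bottom, a join b = top.
a is complemented iff gcd(a, n/a)=1, i.e. a is a unitary divisor of 1168.
Complemented elements: 1, 16, 73, 1168
Count: 4


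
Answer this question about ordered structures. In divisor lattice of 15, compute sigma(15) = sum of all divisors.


sigma(n) = sum of divisors.
Divisors of 15: [1, 3, 5, 15]
Sum = 24


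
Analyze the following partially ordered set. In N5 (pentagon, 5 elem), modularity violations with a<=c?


Modular law: if a <= c then a v (b ^ c) = (a v b) ^ c.
Check all triples (a,b,c) with a <= c among 5 elements.
  e.g. a=a, b=c, c=b: lhs=a != rhs=b
Total violating triples: 1


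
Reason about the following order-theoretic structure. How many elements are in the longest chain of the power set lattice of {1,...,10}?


A chain is a totally ordered subset; we count the number of elements in a maximum chain.
Compute, for each element x, the size of the longest chain ending at x:
  {}: 1
  {1}: 2
  {2}: 2
  {3}: 2
  {4}: 2
  {5}: 2
  ...
A maximum chain: {} < {1} < {1,2} < {1,2,3} < {1,2,3,4} < {1,2,3,4,5} < {1,2,3,4,5,6} < {1,2,3,4,5,6,7} < {1,2,3,4,5,6,7,8} < {1,2,3,4,5,6,7,8,9} < {1,2,3,4,5,6,7,8,9,10}
Number of elements in the longest chain: 11


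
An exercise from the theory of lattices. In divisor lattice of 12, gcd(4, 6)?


Meet=gcd.
gcd(4,6)=2


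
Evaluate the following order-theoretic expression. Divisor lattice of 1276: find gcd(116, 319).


In a divisor lattice, meet = gcd (greatest common divisor).
By Euclidean algorithm or factoring: gcd(116,319) = 29


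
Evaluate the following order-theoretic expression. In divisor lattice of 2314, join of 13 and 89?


In a divisor lattice, join = lcm (least common multiple).
gcd(13,89) = 1
lcm(13,89) = 13*89/gcd = 1157/1 = 1157


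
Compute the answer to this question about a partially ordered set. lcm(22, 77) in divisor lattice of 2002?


Join=lcm.
gcd(22,77)=11
lcm=154


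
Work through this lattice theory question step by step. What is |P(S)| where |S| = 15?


Power set = 2^n.
2^15 = 32768


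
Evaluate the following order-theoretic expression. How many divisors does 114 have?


Divisors of 114: [1, 2, 3, 6, 19, 38, 57, 114]
Count: 8


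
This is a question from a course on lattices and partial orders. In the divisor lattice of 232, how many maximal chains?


A maximal chain goes from the minimum element to a maximal element via cover relations.
Counting all min-to-max paths in the cover graph.
Total maximal chains: 4


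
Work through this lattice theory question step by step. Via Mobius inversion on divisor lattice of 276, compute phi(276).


phi(n) = n * prod_{p|n} (1 - 1/p).
Prime divisors of 276: [2, 3, 23]
phi(276) = 276 * (1 - 1/2) * (1 - 1/3) * (1 - 1/23)
phi(276) = 88


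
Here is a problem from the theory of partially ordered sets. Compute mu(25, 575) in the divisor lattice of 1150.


In a divisor lattice, mu(a,b) = mu(b/a) where mu is the classical Mobius function.
b/a = 575/25 = 23
Prime factorization of 23: primes [23]
23 is squarefree with 1 prime factor(s), so mu(23) = (-1)^1 = -1


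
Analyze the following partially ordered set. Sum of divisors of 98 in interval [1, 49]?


Interval [1,49] in divisors of 98: [1, 7, 49]
Sum = 57


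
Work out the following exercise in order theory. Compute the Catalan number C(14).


C(n) = C(2n, n) / (n+1).
C(28, 14) = 40116600
C(14) = 40116600 / 15 = 2674440


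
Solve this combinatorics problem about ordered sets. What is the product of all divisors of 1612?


Divisors of 1612: [1, 2, 4, 13, 26, 31, 52, 62, 124, 403, 806, 1612]
Product = n^(d(n)/2) = 1612^(12/2)
Product = 17546488852414173184


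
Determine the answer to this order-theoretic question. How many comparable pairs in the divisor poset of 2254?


A comparable pair {a,b} has a < b or b < a in the order.
Count unordered pairs where one element is strictly below the other.
Examples: {1,2}, {1,7}, {1,14}, {1,23}, ...
Total comparable pairs: 42


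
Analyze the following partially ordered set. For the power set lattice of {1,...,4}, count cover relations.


A cover relation a -< b holds when a < b with no c strictly between.
Cover relations:
  {} -< {1}
  {} -< {2}
  {} -< {3}
  {} -< {4}
  {1} -< {1,2}
  {1} -< {1,3}
  {1} -< {1,4}
  {2} -< {1,2}
  ...24 more
Total: 32


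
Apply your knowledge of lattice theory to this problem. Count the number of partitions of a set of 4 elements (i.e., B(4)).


B(n) = number of set partitions of an n-element set.
B(n) satisfies the recurrence: B(n+1) = sum_k C(n,k)*B(k).
B(4) = 15


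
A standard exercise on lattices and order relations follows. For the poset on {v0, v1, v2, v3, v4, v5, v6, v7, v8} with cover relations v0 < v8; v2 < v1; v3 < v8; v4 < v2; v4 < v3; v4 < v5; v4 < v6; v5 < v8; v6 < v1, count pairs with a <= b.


The order relation is {(a,b) : a <= b}, reflexive so it includes (a,a).
Examples: (v0,v0), (v0,v8), (v1,v1), (v2,v1), (v2,v2), ...
Total ordered pairs: 20


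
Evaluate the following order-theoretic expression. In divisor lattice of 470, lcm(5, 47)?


Join=lcm.
gcd(5,47)=1
lcm=235


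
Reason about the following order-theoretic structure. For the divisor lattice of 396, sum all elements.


sigma(n) = sum of divisors.
Divisors of 396: [1, 2, 3, 4, 6, 9, 11, 12, 18, 22, 33, 36, 44, 66, 99, 132, 198, 396]
Sum = 1092


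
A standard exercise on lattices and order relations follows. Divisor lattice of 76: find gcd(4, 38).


In a divisor lattice, meet = gcd (greatest common divisor).
By Euclidean algorithm or factoring: gcd(4,38) = 2


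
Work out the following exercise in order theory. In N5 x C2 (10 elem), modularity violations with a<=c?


Modular law: if a <= c then a v (b ^ c) = (a v b) ^ c.
Check all triples (a,b,c) with a <= c among 10 elements.
  e.g. a=(a,0), b=(c,0), c=(b,0): lhs=(a,0) != rhs=(b,0)
  e.g. a=(a,0), b=(c,1), c=(b,0): lhs=(a,0) != rhs=(b,0)
Total violating triples: 6


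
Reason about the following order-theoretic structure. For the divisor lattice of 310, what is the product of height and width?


Height = length of longest chain minus 1; width = size of largest antichain.
A maximum chain: 1 | 31 | 155 | 310  (height 3).
A maximum antichain: {2, 5, 31}  (width 3).
Product = 3 * 3 = 9


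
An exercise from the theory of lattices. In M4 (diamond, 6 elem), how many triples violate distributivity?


Distributive law: a ^ (b v c) = (a ^ b) v (a ^ c).
Check all 6^3 = 216 ordered triples (a,b,c).
  e.g. a=a1, b=a2, c=a3: lhs=a1 != rhs=0
  e.g. a=a1, b=a2, c=a4: lhs=a1 != rhs=0
Total violating triples: 24


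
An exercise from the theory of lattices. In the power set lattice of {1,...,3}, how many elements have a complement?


An element a is complemented if some b has a meet b = bottom, a join b = top.
every subset A has complement S\A, so all elements are complemented.
Complemented elements: {}, {1}, {2}, {3}, {1,2}, {1,3}, ... (2 more)
Count: 8


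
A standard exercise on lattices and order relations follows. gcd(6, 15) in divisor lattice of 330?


Meet=gcd.
gcd(6,15)=3


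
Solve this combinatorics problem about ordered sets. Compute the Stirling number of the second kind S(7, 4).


S(n,k) = k*S(n-1,k) + S(n-1,k-1).
S(6,4) = 65, S(6,3) = 90
S(7,4) = 4*65 + 90 = 260 + 90
S(7,4) = 350


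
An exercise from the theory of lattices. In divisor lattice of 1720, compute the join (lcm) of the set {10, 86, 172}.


In a divisor lattice, join = lcm (least common multiple).
Compute lcm iteratively: start with first element, then lcm(current, next).
Elements: [10, 86, 172]
lcm(10,86) = 430
lcm(430,172) = 860
Final lcm = 860


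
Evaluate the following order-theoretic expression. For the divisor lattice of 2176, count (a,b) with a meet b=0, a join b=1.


Complement pair (a,b): a meet b = bottom, a join b = top.
Here: gcd(a,b)=1 and lcm(a,b)=2176, i.e. a*b=2176 with a,b coprime.
Pairs found: (1,2176), (17,128), (128,17), (2176,1)
Total ordered pairs: 4


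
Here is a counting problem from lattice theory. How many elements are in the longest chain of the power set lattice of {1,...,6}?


A chain is a totally ordered subset; we count the number of elements in a maximum chain.
Compute, for each element x, the size of the longest chain ending at x:
  {}: 1
  {1}: 2
  {2}: 2
  {3}: 2
  {4}: 2
  {5}: 2
  ...
A maximum chain: {} < {1} < {1,2} < {1,2,3} < {1,2,3,4} < {1,2,3,4,5} < {1,2,3,4,5,6}
Number of elements in the longest chain: 7


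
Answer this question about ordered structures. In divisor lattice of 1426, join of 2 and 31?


In a divisor lattice, join = lcm (least common multiple).
gcd(2,31) = 1
lcm(2,31) = 2*31/gcd = 62/1 = 62


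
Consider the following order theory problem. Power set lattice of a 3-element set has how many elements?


Power set = 2^n.
2^3 = 8


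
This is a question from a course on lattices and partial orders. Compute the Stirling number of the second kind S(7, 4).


S(n,k) = k*S(n-1,k) + S(n-1,k-1).
S(6,4) = 65, S(6,3) = 90
S(7,4) = 4*65 + 90 = 260 + 90
S(7,4) = 350


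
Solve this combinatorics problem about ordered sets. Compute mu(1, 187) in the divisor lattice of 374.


In a divisor lattice, mu(a,b) = mu(b/a) where mu is the classical Mobius function.
b/a = 187/1 = 187
Prime factorization of 187: primes [11, 17]
187 is squarefree with 2 prime factor(s), so mu(187) = (-1)^2 = 1


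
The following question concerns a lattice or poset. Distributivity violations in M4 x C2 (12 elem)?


Distributive law: a ^ (b v c) = (a ^ b) v (a ^ c).
Check all 12^3 = 1728 ordered triples (a,b,c).
  e.g. a=(a1,0), b=(a2,0), c=(a3,0): lhs=(a1,0) != rhs=(0,0)
  e.g. a=(a1,0), b=(a2,0), c=(a3,1): lhs=(a1,0) != rhs=(0,0)
Total violating triples: 192


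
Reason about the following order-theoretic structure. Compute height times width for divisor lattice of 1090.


Height = length of longest chain minus 1; width = size of largest antichain.
A maximum chain: 1 | 109 | 545 | 1090  (height 3).
A maximum antichain: {2, 5, 109}  (width 3).
Product = 3 * 3 = 9


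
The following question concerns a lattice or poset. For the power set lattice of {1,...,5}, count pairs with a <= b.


The order relation is {(a,b) : a <= b}, reflexive so it includes (a,a).
Examples: ({},{}), ({},{1,2}), ({},{1,2,3}), ({},{1,2,3,4}), ({},{1,2,3,4,5}), ...
Total ordered pairs: 243


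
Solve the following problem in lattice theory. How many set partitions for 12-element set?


B(n) = number of set partitions of an n-element set.
B(n) satisfies the recurrence: B(n+1) = sum_k C(n,k)*B(k).
B(12) = 4213597


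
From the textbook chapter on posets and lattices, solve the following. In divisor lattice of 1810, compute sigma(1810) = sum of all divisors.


sigma(n) = sum of divisors.
Divisors of 1810: [1, 2, 5, 10, 181, 362, 905, 1810]
Sum = 3276


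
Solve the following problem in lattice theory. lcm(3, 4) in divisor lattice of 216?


Join=lcm.
gcd(3,4)=1
lcm=12


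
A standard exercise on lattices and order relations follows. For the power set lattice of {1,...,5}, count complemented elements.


An element a is complemented if some b has a meet b = bottom, a join b = top.
every subset A has complement S\A, so all elements are complemented.
Complemented elements: {}, {1}, {2}, {3}, {4}, {5}, ... (26 more)
Count: 32


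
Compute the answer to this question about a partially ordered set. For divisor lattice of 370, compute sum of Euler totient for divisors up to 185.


Divisors of 370 up to 185: [1, 2, 5, 10, 37, 74, 185]
phi values: [1, 1, 4, 4, 36, 36, 144]
Sum = 226


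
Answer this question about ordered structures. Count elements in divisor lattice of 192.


Divisors of 192: [1, 2, 3, 4, 6, 8, 12, 16, 24, 32, 48, 64, 96, 192]
Count: 14


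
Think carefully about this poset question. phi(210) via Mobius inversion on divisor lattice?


phi(n) = n * prod_{p|n} (1 - 1/p).
Prime divisors of 210: [2, 3, 5, 7]
phi(210) = 210 * (1 - 1/2) * (1 - 1/3) * (1 - 1/5) * (1 - 1/7)
phi(210) = 48


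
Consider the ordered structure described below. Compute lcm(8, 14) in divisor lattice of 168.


In a divisor lattice, join = lcm (least common multiple).
gcd(8,14) = 2
lcm(8,14) = 8*14/gcd = 112/2 = 56


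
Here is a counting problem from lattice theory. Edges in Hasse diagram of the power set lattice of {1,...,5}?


A cover relation a -< b holds when a < b with no c strictly between.
Cover relations:
  {} -< {1}
  {} -< {2}
  {} -< {3}
  {} -< {4}
  {} -< {5}
  {1} -< {1,2}
  {1} -< {1,3}
  {1} -< {1,4}
  ...72 more
Total: 80


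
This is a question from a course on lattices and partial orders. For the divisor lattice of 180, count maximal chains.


A maximal chain goes from the minimum element to a maximal element via cover relations.
Counting all min-to-max paths in the cover graph.
Total maximal chains: 30


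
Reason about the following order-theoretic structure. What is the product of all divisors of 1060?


Divisors of 1060: [1, 2, 4, 5, 10, 20, 53, 106, 212, 265, 530, 1060]
Product = n^(d(n)/2) = 1060^(12/2)
Product = 1418519112256000000


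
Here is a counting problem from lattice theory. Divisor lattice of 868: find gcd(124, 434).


In a divisor lattice, meet = gcd (greatest common divisor).
By Euclidean algorithm or factoring: gcd(124,434) = 62


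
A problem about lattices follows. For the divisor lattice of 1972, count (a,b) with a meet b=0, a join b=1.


Complement pair (a,b): a meet b = bottom, a join b = top.
Here: gcd(a,b)=1 and lcm(a,b)=1972, i.e. a*b=1972 with a,b coprime.
Pairs found: (1,1972), (4,493), (17,116), (29,68), ... (4 more)
Total ordered pairs: 8


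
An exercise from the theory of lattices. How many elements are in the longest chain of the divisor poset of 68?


A chain is a totally ordered subset; we count the number of elements in a maximum chain.
Compute, for each element x, the size of the longest chain ending at x:
  1: 1
  2: 2
  17: 2
  4: 3
  34: 3
  68: 4
A maximum chain: 1 < 2 < 4 < 68
Number of elements in the longest chain: 4


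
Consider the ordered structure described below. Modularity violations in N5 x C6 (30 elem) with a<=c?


Modular law: if a <= c then a v (b ^ c) = (a v b) ^ c.
Check all triples (a,b,c) with a <= c among 30 elements.
  e.g. a=(a,0), b=(c,0), c=(b,0): lhs=(a,0) != rhs=(b,0)
  e.g. a=(a,0), b=(c,1), c=(b,0): lhs=(a,0) != rhs=(b,0)
Total violating triples: 126


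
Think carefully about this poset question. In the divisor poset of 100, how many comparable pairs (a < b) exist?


A comparable pair {a,b} has a < b or b < a in the order.
Count unordered pairs where one element is strictly below the other.
Examples: {1,2}, {1,4}, {1,5}, {1,10}, ...
Total comparable pairs: 27


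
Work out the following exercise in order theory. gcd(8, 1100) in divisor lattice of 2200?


Meet=gcd.
gcd(8,1100)=4


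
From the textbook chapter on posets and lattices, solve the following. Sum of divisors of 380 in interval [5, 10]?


Interval [5,10] in divisors of 380: [5, 10]
Sum = 15


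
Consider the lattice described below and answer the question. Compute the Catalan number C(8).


C(n) = C(2n, n) / (n+1).
C(16, 8) = 12870
C(8) = 12870 / 9 = 1430


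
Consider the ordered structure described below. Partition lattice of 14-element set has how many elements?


B(n) = number of set partitions of an n-element set.
B(n) satisfies the recurrence: B(n+1) = sum_k C(n,k)*B(k).
B(14) = 190899322


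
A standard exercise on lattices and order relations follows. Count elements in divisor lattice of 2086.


Divisors of 2086: [1, 2, 7, 14, 149, 298, 1043, 2086]
Count: 8


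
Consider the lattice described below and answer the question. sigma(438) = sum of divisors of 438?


sigma(n) = sum of divisors.
Divisors of 438: [1, 2, 3, 6, 73, 146, 219, 438]
Sum = 888


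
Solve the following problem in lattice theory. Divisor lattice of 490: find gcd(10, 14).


In a divisor lattice, meet = gcd (greatest common divisor).
By Euclidean algorithm or factoring: gcd(10,14) = 2


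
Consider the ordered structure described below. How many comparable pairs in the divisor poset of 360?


A comparable pair {a,b} has a < b or b < a in the order.
Count unordered pairs where one element is strictly below the other.
Examples: {1,2}, {1,3}, {1,4}, {1,5}, ...
Total comparable pairs: 156


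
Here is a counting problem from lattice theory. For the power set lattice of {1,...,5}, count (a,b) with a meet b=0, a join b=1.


Complement pair (a,b): a meet b = bottom, a join b = top.
Here: A intersect B = {} and A union B = {1,...,5}.
Pairs found: ({},{1,2,3,4,5}), ({1},{2,3,4,5}), ({2},{1,3,4,5}), ({3},{1,2,4,5}), ... (28 more)
Total ordered pairs: 32


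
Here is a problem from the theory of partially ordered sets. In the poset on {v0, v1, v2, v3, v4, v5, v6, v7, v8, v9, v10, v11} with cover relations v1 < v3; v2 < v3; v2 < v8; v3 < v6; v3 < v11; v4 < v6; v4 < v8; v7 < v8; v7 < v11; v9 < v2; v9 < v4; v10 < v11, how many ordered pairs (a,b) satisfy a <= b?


The order relation is {(a,b) : a <= b}, reflexive so it includes (a,a).
Examples: (v0,v0), (v1,v1), (v1,v11), (v1,v3), (v1,v6), ...
Total ordered pairs: 32


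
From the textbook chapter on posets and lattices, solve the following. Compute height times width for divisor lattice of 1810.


Height = length of longest chain minus 1; width = size of largest antichain.
A maximum chain: 1 | 181 | 905 | 1810  (height 3).
A maximum antichain: {2, 5, 181}  (width 3).
Product = 3 * 3 = 9


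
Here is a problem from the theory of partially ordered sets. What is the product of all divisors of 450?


Divisors of 450: [1, 2, 3, 5, 6, 9, 10, 15, 18, 25, 30, 45, 50, 75, 90, 150, 225, 450]
Product = n^(d(n)/2) = 450^(18/2)
Product = 756680642578125000000000


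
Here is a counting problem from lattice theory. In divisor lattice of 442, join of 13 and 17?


In a divisor lattice, join = lcm (least common multiple).
gcd(13,17) = 1
lcm(13,17) = 13*17/gcd = 221/1 = 221


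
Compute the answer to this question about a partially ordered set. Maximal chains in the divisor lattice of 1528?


A maximal chain goes from the minimum element to a maximal element via cover relations.
Counting all min-to-max paths in the cover graph.
Total maximal chains: 4


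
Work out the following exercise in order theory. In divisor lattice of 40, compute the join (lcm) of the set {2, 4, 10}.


In a divisor lattice, join = lcm (least common multiple).
Compute lcm iteratively: start with first element, then lcm(current, next).
Elements: [2, 4, 10]
lcm(2,4) = 4
lcm(4,10) = 20
Final lcm = 20


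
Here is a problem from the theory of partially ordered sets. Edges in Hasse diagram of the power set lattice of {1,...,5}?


A cover relation a -< b holds when a < b with no c strictly between.
Cover relations:
  {} -< {1}
  {} -< {2}
  {} -< {3}
  {} -< {4}
  {} -< {5}
  {1} -< {1,2}
  {1} -< {1,3}
  {1} -< {1,4}
  ...72 more
Total: 80


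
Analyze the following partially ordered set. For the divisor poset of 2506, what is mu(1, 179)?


In a divisor lattice, mu(a,b) = mu(b/a) where mu is the classical Mobius function.
b/a = 179/1 = 179
Prime factorization of 179: primes [179]
179 is squarefree with 1 prime factor(s), so mu(179) = (-1)^1 = -1


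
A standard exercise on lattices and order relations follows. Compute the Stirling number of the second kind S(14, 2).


S(n,k) = k*S(n-1,k) + S(n-1,k-1).
S(13,2) = 4095, S(13,1) = 1
S(14,2) = 2*4095 + 1 = 8190 + 1
S(14,2) = 8191


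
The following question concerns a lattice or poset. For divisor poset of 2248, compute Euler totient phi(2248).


phi(n) = n * prod_{p|n} (1 - 1/p).
Prime divisors of 2248: [2, 281]
phi(2248) = 2248 * (1 - 1/2) * (1 - 1/281)
phi(2248) = 1120
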